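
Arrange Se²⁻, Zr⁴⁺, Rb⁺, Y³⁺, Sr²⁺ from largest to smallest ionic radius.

Each ion has 36 electrons. The ranking follows nuclear charge in reverse — greater Z gives a smaller radius. Zr⁴⁺ (Z=40), Y³⁺ (Z=39), Sr²⁺ (Z=38), Rb⁺ (Z=37), Se²⁻ (Z=34).

Se²⁻ > Rb⁺ > Sr²⁺ > Y³⁺ > Zr⁴⁺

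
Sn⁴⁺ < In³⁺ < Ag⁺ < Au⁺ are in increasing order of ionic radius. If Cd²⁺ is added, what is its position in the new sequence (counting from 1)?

3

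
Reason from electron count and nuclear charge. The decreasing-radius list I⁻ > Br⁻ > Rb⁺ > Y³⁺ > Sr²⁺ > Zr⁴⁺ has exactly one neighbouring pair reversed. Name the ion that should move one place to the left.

Check each adjacent pair. Y³⁺ and Sr²⁺ are reversed: both have 36 electrons but Z(Y)=39 > Z(Sr)=38, so Y³⁺ should be the smaller of the two. No other neighbouring pair contradicts the periodic trends, so Sr²⁺ is the ion listed too late.

Sr²⁺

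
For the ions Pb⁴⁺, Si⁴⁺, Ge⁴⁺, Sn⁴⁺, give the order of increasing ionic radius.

Si⁴⁺ < Ge⁴⁺ < Sn⁴⁺ < Pb⁴⁺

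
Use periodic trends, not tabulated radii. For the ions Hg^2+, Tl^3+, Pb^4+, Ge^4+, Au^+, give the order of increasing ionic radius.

Electron counts and nuclear charges: Ge^4+: 28 e⁻, Z=32, Pb^4+: 78 e⁻, Z=82, Tl^3+: 78 e⁻, Z=81, Hg^2+: 78 e⁻, Z=80, Au^+: 78 e⁻, Z=79. Ge^4+ < Pb^4+ (same group, period 4 vs 6); Pb^4+ < Tl^3+ (both 78 e⁻, Z=82>81); Tl^3+ < Hg^2+ (both 78 e⁻, Z=81>80); Hg^2+ < Au^+ (isoelectronic, higher Z=80 is smaller).

Ge^4+ < Pb^4+ < Tl^3+ < Hg^2+ < Au^+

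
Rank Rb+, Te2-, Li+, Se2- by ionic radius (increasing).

Li+ < Rb+ < Se2- < Te2-

Li+: 2 e⁻, Z=3, Rb+: 36 e⁻, Z=37, Se2-: 36 e⁻, Z=34, Te2-: 54 e⁻, Z=52. Li+ < Rb+ (same group, 3 shells fewer); Rb+ < Se2- (both 36 e⁻, Z=37>34); Se2- < Te2- (same group, period 4 vs 5).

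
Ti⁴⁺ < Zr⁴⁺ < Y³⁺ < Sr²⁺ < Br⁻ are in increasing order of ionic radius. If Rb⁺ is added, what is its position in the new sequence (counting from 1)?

Tabulating Z and e⁻: Ti⁴⁺ (Z=22, 18 e⁻), Zr⁴⁺ (Z=40, 36 e⁻), Y³⁺ (Z=39, 36 e⁻), Sr²⁺ (Z=38, 36 e⁻), Rb⁺ (Z=37, 36 e⁻), Br⁻ (Z=35, 36 e⁻). Ti⁴⁺ < Zr⁴⁺ (same group, period 4 vs 5); Zr⁴⁺ < Y³⁺ (both 36 e⁻, Z=40>39); Y³⁺ < Sr²⁺ (isoelectronic, higher Z=39 is smaller); Sr²⁺ < Rb⁺ (isoelectronic, higher Z=38 is smaller); Rb⁺ < Br⁻ (both 36 e⁻, Z=37>35).
The complete sequence is Ti⁴⁺ < Zr⁴⁺ < Y³⁺ < Sr²⁺ < Rb⁺ < Br⁻. Rb⁺ sits at position 5.

5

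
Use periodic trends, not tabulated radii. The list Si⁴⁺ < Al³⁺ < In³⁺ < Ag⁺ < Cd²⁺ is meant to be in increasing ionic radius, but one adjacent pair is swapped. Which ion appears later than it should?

Cd²⁺

Compare adjacent ions: they are isoelectronic (46 e⁻) and Cd has more protons than Ag (48 vs 47), making Cd²⁺ smaller — yet in this increasing list Ag⁺ sits before Cd²⁺. Nothing else is reversed, so Cd²⁺ should move one place to the left.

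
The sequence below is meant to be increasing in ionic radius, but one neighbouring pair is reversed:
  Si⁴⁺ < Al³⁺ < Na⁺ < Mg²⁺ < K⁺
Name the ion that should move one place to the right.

Na⁺

Scanning neighbour by neighbour, only Na⁺/Mg²⁺ violates a trend: Mg²⁺ and Na⁺ share 10 electrons; the higher nuclear charge on Mg (Z=12) contracts it more, so Mg²⁺ < Na⁺. That makes Na⁺ the one sitting a position early relative to where it belongs.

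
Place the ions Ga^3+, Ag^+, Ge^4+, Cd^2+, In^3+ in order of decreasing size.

Ge^4+ has 28 e⁻ (Z=32), Ga^3+ has 28 e⁻ (Z=31), In^3+ has 46 e⁻ (Z=49), Cd^2+ has 46 e⁻ (Z=48), Ag^+ has 46 e⁻ (Z=47). Ge^4+ < Ga^3+ (isoelectronic, higher Z=32 is smaller); Ga^3+ < In^3+ (same group, 1 shell fewer); In^3+ < Cd^2+ (isoelectronic, higher Z=49 is smaller); Cd^2+ < Ag^+ (both 46 e⁻, Z=48>47).

Ag^+ > Cd^2+ > In^3+ > Ga^3+ > Ge^4+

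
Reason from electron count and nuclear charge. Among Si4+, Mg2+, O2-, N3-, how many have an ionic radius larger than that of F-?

These species are isoelectronic with 10 electrons. The only difference is the number of protons: Si4+ (Z=14), Mg2+ (Z=12), F- (Z=9), O2- (Z=8), N3- (Z=7). The strongest nuclear pull (Si4+) gives the smallest ion.
Overall: Si4+ < Mg2+ < F- < O2- < N3-. F- has 2 below it and 2 above. So 2 are larger.

2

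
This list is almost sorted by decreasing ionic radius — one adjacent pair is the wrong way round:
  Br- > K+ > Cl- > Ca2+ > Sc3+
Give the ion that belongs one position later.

The pair K+, Cl- is the wrong way round — they are isoelectronic (18 e⁻) and K has more protons than Cl (19 vs 17), making K+ smaller. All other adjacent pairs agree with periodic trends, so K+ is the misplaced ion.

K+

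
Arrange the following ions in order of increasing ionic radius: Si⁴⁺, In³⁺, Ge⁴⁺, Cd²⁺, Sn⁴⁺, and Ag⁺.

Si⁴⁺ < Ge⁴⁺ < Sn⁴⁺ < In³⁺ < Cd²⁺ < Ag⁺

Tabulating Z and e⁻: Si⁴⁺ has 10 e⁻ (Z=14), Ge⁴⁺ has 28 e⁻ (Z=32), Sn⁴⁺ has 46 e⁻ (Z=50), In³⁺ has 46 e⁻ (Z=49), Cd²⁺ has 46 e⁻ (Z=48), Ag⁺ has 46 e⁻ (Z=47). Si⁴⁺ < Ge⁴⁺ (same group, 1 shell fewer); Ge⁴⁺ < Sn⁴⁺ (same group, 1 shell fewer); Sn⁴⁺ < In³⁺ (isoelectronic, higher Z=50 is smaller); In³⁺ < Cd²⁺ (both 46 e⁻, Z=49>48); Cd²⁺ < Ag⁺ (isoelectronic, higher Z=48 is smaller).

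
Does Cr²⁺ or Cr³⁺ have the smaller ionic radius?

Cr³⁺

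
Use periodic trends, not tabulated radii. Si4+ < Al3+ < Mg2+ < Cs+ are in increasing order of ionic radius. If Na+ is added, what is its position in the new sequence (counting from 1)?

Electron counts and nuclear charges: Si4+: 10 e⁻, Z=14, Al3+: 10 e⁻, Z=13, Mg2+: 10 e⁻, Z=12, Na+: 10 e⁻, Z=11, Cs+: 54 e⁻, Z=55. Si4+ < Al3+ (isoelectronic, higher Z=14 is smaller); Al3+ < Mg2+ (isoelectronic, higher Z=13 is smaller); Mg2+ < Na+ (isoelectronic, higher Z=12 is smaller); Na+ < Cs+ (same group, period 3 vs 6).
Merged order: Si4+ < Al3+ < Mg2+ < Na+ < Cs+ — Na+ is number 4.

4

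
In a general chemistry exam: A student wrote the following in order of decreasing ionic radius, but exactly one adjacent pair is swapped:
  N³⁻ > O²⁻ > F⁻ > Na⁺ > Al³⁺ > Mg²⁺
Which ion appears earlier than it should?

Check each adjacent pair. Al³⁺ and Mg²⁺ are reversed: both have 10 electrons but Z(Al)=13 > Z(Mg)=12, so Al³⁺ should be the smaller of the two. No other neighbouring pair contradicts the periodic trends, so Al³⁺ is the ion listed too early.

Al³⁺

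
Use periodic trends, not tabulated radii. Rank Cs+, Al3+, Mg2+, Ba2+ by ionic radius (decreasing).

Al3+ (Z=13, 10 e⁻), Mg2+ (Z=12, 10 e⁻), Ba2+ (Z=56, 54 e⁻), Cs+ (Z=55, 54 e⁻). Al3+ < Mg2+ (both 10 e⁻, Z=13>12); Mg2+ < Ba2+ (same group, 3 shells fewer); Ba2+ < Cs+ (isoelectronic, higher Z=56 is smaller).

Cs+ > Ba2+ > Mg2+ > Al3+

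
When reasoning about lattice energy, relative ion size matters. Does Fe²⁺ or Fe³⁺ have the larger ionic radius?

Fe²⁺

Same element, different charge: the more highly charged cation has fewer electrons and a greater effective nuclear charge per electron, making Fe³⁺ the smallest.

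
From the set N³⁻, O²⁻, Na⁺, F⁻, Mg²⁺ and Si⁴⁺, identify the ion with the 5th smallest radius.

O²⁻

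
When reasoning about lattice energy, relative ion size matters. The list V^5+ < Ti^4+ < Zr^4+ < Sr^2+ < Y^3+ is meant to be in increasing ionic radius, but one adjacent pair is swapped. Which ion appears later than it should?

The pair Sr^2+, Y^3+ is the wrong way round — they are isoelectronic (36 e⁻) and Y has more protons than Sr (39 vs 38), making Y^3+ smaller. All other adjacent pairs agree with periodic trends, so Y^3+ is the misplaced ion.

Y^3+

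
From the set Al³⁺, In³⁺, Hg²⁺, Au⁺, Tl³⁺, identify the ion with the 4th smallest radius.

Al³⁺ (Z=13, 10 e⁻), In³⁺ (Z=49, 46 e⁻), Tl³⁺ (Z=81, 78 e⁻), Hg²⁺ (Z=80, 78 e⁻), Au⁺ (Z=79, 78 e⁻). Al³⁺ < In³⁺ (same group, 2 shells fewer); In³⁺ < Tl³⁺ (same group, 1 shell fewer); Tl³⁺ < Hg²⁺ (both 78 e⁻, Z=81>80); Hg²⁺ < Au⁺ (both 78 e⁻, Z=80>79).
So the order is Al³⁺ < In³⁺ < Tl³⁺ < Hg²⁺ < Au⁺; the 4th-smallest ion is Hg²⁺.

Hg²⁺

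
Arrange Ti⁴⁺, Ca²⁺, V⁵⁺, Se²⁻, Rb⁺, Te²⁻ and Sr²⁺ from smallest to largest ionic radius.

V⁵⁺ < Ti⁴⁺ < Ca²⁺ < Sr²⁺ < Rb⁺ < Se²⁻ < Te²⁻

Tabulating Z and e⁻: V⁵⁺ has 18 e⁻ (Z=23), Ti⁴⁺ has 18 e⁻ (Z=22), Ca²⁺ has 18 e⁻ (Z=20), Sr²⁺ has 36 e⁻ (Z=38), Rb⁺ has 36 e⁻ (Z=37), Se²⁻ has 36 e⁻ (Z=34), Te²⁻ has 54 e⁻ (Z=52). V⁵⁺ < Ti⁴⁺ (isoelectronic, higher Z=23 is smaller); Ti⁴⁺ < Ca²⁺ (isoelectronic, higher Z=22 is smaller); Ca²⁺ < Sr²⁺ (same group, period 4 vs 5); Sr²⁺ < Rb⁺ (isoelectronic, higher Z=38 is smaller); Rb⁺ < Se²⁻ (both 36 e⁻, Z=37>34); Se²⁻ < Te²⁻ (same group, period 4 vs 5).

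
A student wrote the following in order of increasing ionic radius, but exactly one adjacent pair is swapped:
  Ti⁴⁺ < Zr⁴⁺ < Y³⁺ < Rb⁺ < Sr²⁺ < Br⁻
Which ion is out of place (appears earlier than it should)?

Scanning neighbour by neighbour, only Rb⁺/Sr²⁺ violates a trend: Sr²⁺ and Rb⁺ share 36 electrons; the higher nuclear charge on Sr (Z=38) contracts it more, so Sr²⁺ < Rb⁺. That makes Rb⁺ the one sitting a position early relative to where it belongs.

Rb⁺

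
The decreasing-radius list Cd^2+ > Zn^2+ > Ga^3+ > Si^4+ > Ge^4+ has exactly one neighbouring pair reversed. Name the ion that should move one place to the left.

Ge^4+

Scanning neighbour by neighbour, only Si^4+/Ge^4+ violates a trend: Si^4+ and Ge^4+ are in one column with the same charge; the lighter period-3 ion has one fewer shell and is smaller. That makes Ge^4+ the one sitting a position late relative to where it belongs.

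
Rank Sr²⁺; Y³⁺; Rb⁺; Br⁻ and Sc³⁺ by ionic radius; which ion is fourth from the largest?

Electron counts and nuclear charges: Sc³⁺: 18 e⁻, Z=21, Y³⁺: 36 e⁻, Z=39, Sr²⁺: 36 e⁻, Z=38, Rb⁺: 36 e⁻, Z=37, Br⁻: 36 e⁻, Z=35. Sc³⁺ < Y³⁺ (same group, 1 shell fewer); Y³⁺ < Sr²⁺ (isoelectronic, higher Z=39 is smaller); Sr²⁺ < Rb⁺ (both 36 e⁻, Z=38>37); Rb⁺ < Br⁻ (isoelectronic, higher Z=37 is smaller).
That gives Sc³⁺ < Y³⁺ < Sr²⁺ < Rb⁺ < Br⁻. From the largest end, number 4 is Y³⁺.

Y³⁺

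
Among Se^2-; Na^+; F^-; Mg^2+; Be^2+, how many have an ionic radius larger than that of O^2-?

First list Z and electron count for each: Be^2+ (Z=4, 2 e⁻), Mg^2+ (Z=12, 10 e⁻), Na^+ (Z=11, 10 e⁻), F^- (Z=9, 10 e⁻), O^2- (Z=8, 10 e⁻), Se^2- (Z=34, 36 e⁻). Be^2+ < Mg^2+ (same group, period 2 vs 3); Mg^2+ < Na^+ (isoelectronic, higher Z=12 is smaller); Na^+ < F^- (both 10 e⁻, Z=11>9); F^- < O^2- (isoelectronic, higher Z=9 is smaller); O^2- < Se^2- (same group, 2 shells fewer).
Overall: Be^2+ < Mg^2+ < Na^+ < F^- < O^2- < Se^2-. O^2- has 4 below it and 1 above. So 1 is larger.

1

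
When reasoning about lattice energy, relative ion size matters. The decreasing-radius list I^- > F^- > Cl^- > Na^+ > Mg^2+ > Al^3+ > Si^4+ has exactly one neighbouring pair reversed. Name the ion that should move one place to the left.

Check each adjacent pair. F^- and Cl^- are reversed: F^- and Cl^- are in one column with the same charge; the lighter period-2 ion has one fewer shell and is smaller. No other neighbouring pair contradicts the periodic trends, so Cl^- is the ion listed too late.

Cl^-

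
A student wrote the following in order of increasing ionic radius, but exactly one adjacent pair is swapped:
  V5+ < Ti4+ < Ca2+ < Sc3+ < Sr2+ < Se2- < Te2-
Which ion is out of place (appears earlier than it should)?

Scanning neighbour by neighbour, only Ca2+/Sc3+ violates a trend: Sc3+ and Ca2+ share 18 electrons; the higher nuclear charge on Sc (Z=21) contracts it more, so Sc3+ < Ca2+. That makes Ca2+ the one sitting a position early relative to where it belongs.

Ca2+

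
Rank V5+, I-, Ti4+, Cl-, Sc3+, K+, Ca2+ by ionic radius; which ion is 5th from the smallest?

First list Z and electron count for each: V5+: 18 e⁻, Z=23, Ti4+: 18 e⁻, Z=22, Sc3+: 18 e⁻, Z=21, Ca2+: 18 e⁻, Z=20, K+: 18 e⁻, Z=19, Cl-: 18 e⁻, Z=17, I-: 54 e⁻, Z=53. V5+ < Ti4+ (both 18 e⁻, Z=23>22); Ti4+ < Sc3+ (both 18 e⁻, Z=22>21); Sc3+ < Ca2+ (isoelectronic, higher Z=21 is smaller); Ca2+ < K+ (isoelectronic, higher Z=20 is smaller); K+ < Cl- (isoelectronic, higher Z=19 is smaller); Cl- < I- (same group, period 3 vs 5).
So the order is V5+ < Ti4+ < Sc3+ < Ca2+ < K+ < Cl- < I-; the 5th-smallest ion is K+.

K+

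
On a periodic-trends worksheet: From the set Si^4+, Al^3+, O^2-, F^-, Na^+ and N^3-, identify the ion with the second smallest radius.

Isoelectronic series (10 e⁻ each). Size is set by nuclear charge: more protons means a smaller ion. Si^4+ (Z=14), Al^3+ (Z=13), Na^+ (Z=11), F^- (Z=9), O^2- (Z=8), N^3- (Z=7).
Ordering: Si^4+ < Al^3+ < Na^+ < F^- < O^2- < N^3-. The second smallest is Al^3+.

Al^3+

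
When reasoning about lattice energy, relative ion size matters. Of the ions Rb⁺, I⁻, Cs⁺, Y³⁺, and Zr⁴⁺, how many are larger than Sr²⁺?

3

Work out protons and electrons: Zr⁴⁺ (Z=40, 36 e⁻), Y³⁺ (Z=39, 36 e⁻), Sr²⁺ (Z=38, 36 e⁻), Rb⁺ (Z=37, 36 e⁻), Cs⁺ (Z=55, 54 e⁻), I⁻ (Z=53, 54 e⁻). Zr⁴⁺ < Y³⁺ (both 36 e⁻, Z=40>39); Y³⁺ < Sr²⁺ (isoelectronic, higher Z=39 is smaller); Sr²⁺ < Rb⁺ (isoelectronic, higher Z=38 is smaller); Rb⁺ < Cs⁺ (same group, period 5 vs 6); Cs⁺ < I⁻ (isoelectronic, higher Z=55 is smaller).
Placing each against Sr²⁺: smaller — Zr⁴⁺, Y³⁺; larger — Rb⁺, Cs⁺, I⁻. That's 3.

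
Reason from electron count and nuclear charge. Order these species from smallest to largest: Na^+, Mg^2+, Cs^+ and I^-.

Tabulating Z and e⁻: Mg^2+: 10 e⁻, Z=12, Na^+: 10 e⁻, Z=11, Cs^+: 54 e⁻, Z=55, I^-: 54 e⁻, Z=53. Mg^2+ < Na^+ (isoelectronic, higher Z=12 is smaller); Na^+ < Cs^+ (same group, period 3 vs 6); Cs^+ < I^- (isoelectronic, higher Z=55 is smaller).

Mg^2+ < Na^+ < Cs^+ < I^-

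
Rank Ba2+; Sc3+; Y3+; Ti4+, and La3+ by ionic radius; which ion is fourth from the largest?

Sc3+

Electron counts and nuclear charges: Ti4+: 18 e⁻, Z=22, Sc3+: 18 e⁻, Z=21, Y3+: 36 e⁻, Z=39, La3+: 54 e⁻, Z=57, Ba2+: 54 e⁻, Z=56. Ti4+ < Sc3+ (both 18 e⁻, Z=22>21); Sc3+ < Y3+ (same group, period 4 vs 5); Y3+ < La3+ (same group, 1 shell fewer); La3+ < Ba2+ (both 54 e⁻, Z=57>56).
Ordering: Ti4+ < Sc3+ < Y3+ < La3+ < Ba2+. The fourth largest is Sc3+.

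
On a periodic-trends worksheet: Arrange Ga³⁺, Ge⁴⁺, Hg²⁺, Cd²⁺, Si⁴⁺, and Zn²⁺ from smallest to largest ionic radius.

Si⁴⁺ < Ge⁴⁺ < Ga³⁺ < Zn²⁺ < Cd²⁺ < Hg²⁺

First list Z and electron count for each: Si⁴⁺: 10 e⁻, Z=14, Ge⁴⁺: 28 e⁻, Z=32, Ga³⁺: 28 e⁻, Z=31, Zn²⁺: 28 e⁻, Z=30, Cd²⁺: 46 e⁻, Z=48, Hg²⁺: 78 e⁻, Z=80. Si⁴⁺ < Ge⁴⁺ (same group, 1 shell fewer); Ge⁴⁺ < Ga³⁺ (both 28 e⁻, Z=32>31); Ga³⁺ < Zn²⁺ (both 28 e⁻, Z=31>30); Zn²⁺ < Cd²⁺ (same group, period 4 vs 5); Cd²⁺ < Hg²⁺ (same group, 1 shell fewer).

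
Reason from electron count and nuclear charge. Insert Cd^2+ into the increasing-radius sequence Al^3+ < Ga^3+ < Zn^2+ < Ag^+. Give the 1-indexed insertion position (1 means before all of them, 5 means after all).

First list Z and electron count for each: Al^3+: 10 e⁻, Z=13, Ga^3+: 28 e⁻, Z=31, Zn^2+: 28 e⁻, Z=30, Cd^2+: 46 e⁻, Z=48, Ag^+: 46 e⁻, Z=47. Al^3+ < Ga^3+ (same group, period 3 vs 4); Ga^3+ < Zn^2+ (both 28 e⁻, Z=31>30); Zn^2+ < Cd^2+ (same group, 1 shell fewer); Cd^2+ < Ag^+ (isoelectronic, higher Z=48 is smaller).
With Cd^2+ included the full order is Al^3+ < Ga^3+ < Zn^2+ < Cd^2+ < Ag^+, so it takes position 4.

4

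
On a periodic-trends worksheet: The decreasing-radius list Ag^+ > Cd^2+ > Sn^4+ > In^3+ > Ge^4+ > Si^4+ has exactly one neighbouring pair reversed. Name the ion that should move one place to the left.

In^3+

Check each adjacent pair. Sn^4+ and In^3+ are reversed: they are isoelectronic (46 e⁻) and Sn has more protons than In (50 vs 49), making Sn^4+ smaller. No other neighbouring pair contradicts the periodic trends, so In^3+ is the ion listed too late.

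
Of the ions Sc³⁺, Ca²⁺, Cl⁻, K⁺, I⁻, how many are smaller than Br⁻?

Tabulating Z and e⁻: Sc³⁺ has 18 e⁻ (Z=21), Ca²⁺ has 18 e⁻ (Z=20), K⁺ has 18 e⁻ (Z=19), Cl⁻ has 18 e⁻ (Z=17), Br⁻ has 36 e⁻ (Z=35), I⁻ has 54 e⁻ (Z=53). Sc³⁺ < Ca²⁺ (isoelectronic, higher Z=21 is smaller); Ca²⁺ < K⁺ (both 18 e⁻, Z=20>19); K⁺ < Cl⁻ (isoelectronic, higher Z=19 is smaller); Cl⁻ < Br⁻ (same group, 1 shell fewer); Br⁻ < I⁻ (same group, period 4 vs 5).
Overall: Sc³⁺ < Ca²⁺ < K⁺ < Cl⁻ < Br⁻ < I⁻. Br⁻ has 4 below it and 1 above. That's 4.

4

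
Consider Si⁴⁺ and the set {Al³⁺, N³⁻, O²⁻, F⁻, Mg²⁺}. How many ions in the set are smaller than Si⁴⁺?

0

All of these have 10 electrons (isoelectronic). With the same electron cloud, the ion with the most protons pulls it in tightest. Nuclear charges: Si⁴⁺ (Z=14), Al³⁺ (Z=13), Mg²⁺ (Z=12), F⁻ (Z=9), O²⁻ (Z=8), N³⁻ (Z=7). Highest Z is smallest.
Placing each against Si⁴⁺: smaller — none; larger — Al³⁺, Mg²⁺, F⁻, O²⁻, N³⁻. So 0 are smaller.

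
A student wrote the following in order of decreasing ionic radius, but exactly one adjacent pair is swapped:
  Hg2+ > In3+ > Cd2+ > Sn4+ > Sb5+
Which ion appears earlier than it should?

In3+

The pair In3+, Cd2+ is the wrong way round — In3+ and Cd2+ share 46 electrons; the higher nuclear charge on In (Z=49) contracts it more, so In3+ < Cd2+. All other adjacent pairs agree with periodic trends, so In3+ is the misplaced ion.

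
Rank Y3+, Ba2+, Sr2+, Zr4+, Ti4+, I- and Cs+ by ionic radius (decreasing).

Ti4+: 18 e⁻, Z=22, Zr4+: 36 e⁻, Z=40, Y3+: 36 e⁻, Z=39, Sr2+: 36 e⁻, Z=38, Ba2+: 54 e⁻, Z=56, Cs+: 54 e⁻, Z=55, I-: 54 e⁻, Z=53. Ti4+ < Zr4+ (same group, 1 shell fewer); Zr4+ < Y3+ (isoelectronic, higher Z=40 is smaller); Y3+ < Sr2+ (isoelectronic, higher Z=39 is smaller); Sr2+ < Ba2+ (same group, 1 shell fewer); Ba2+ < Cs+ (both 54 e⁻, Z=56>55); Cs+ < I- (both 54 e⁻, Z=55>53).

I- > Cs+ > Ba2+ > Sr2+ > Y3+ > Zr4+ > Ti4+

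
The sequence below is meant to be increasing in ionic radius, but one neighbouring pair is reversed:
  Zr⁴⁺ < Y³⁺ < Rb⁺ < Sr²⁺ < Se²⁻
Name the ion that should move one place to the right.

Scanning neighbour by neighbour, only Rb⁺/Sr²⁺ violates a trend: both have 36 electrons but Z(Sr)=38 > Z(Rb)=37, so Sr²⁺ should be the smaller of the two. That makes Rb⁺ the one sitting a position early relative to where it belongs.

Rb⁺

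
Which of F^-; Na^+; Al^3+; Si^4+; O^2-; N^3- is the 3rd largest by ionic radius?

These species are isoelectronic with 10 electrons. The only difference is the number of protons: Si^4+ (Z=14), Al^3+ (Z=13), Na^+ (Z=11), F^- (Z=9), O^2- (Z=8), N^3- (Z=7). The strongest nuclear pull (Si^4+) gives the smallest ion.
That gives Si^4+ < Al^3+ < Na^+ < F^- < O^2- < N^3-. From the largest end, number 3 is F^-.

F^-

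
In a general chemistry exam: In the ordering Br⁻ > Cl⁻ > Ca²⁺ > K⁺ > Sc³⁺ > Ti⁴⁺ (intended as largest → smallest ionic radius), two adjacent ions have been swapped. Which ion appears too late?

K⁺

Check each adjacent pair. Ca²⁺ and K⁺ are reversed: they are isoelectronic (18 e⁻) and Ca has more protons than K (20 vs 19), making Ca²⁺ smaller. No other neighbouring pair contradicts the periodic trends, so K⁺ is the ion listed too late.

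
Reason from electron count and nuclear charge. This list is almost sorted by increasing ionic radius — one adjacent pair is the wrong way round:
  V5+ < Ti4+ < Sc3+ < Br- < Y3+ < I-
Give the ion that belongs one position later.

Br-

Scanning neighbour by neighbour, only Br-/Y3+ violates a trend: both have 36 electrons but Z(Y)=39 > Z(Br)=35, so Y3+ should be the smaller of the two. That makes Br- the one sitting a position early relative to where it belongs.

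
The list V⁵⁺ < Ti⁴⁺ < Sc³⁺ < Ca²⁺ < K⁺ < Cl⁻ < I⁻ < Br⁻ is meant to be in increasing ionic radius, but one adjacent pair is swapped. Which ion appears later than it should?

Br⁻

The pair I⁻, Br⁻ is the wrong way round — Br⁻ and I⁻ are in one column with the same charge; the lighter period-4 ion has one fewer shell and is smaller. All other adjacent pairs agree with periodic trends, so Br⁻ is the misplaced ion.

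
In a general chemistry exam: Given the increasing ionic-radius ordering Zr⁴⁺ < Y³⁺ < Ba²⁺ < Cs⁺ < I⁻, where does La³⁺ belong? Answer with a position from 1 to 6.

Tabulating Z and e⁻: Zr⁴⁺ has 36 e⁻ (Z=40), Y³⁺ has 36 e⁻ (Z=39), La³⁺ has 54 e⁻ (Z=57), Ba²⁺ has 54 e⁻ (Z=56), Cs⁺ has 54 e⁻ (Z=55), I⁻ has 54 e⁻ (Z=53). Zr⁴⁺ < Y³⁺ (both 36 e⁻, Z=40>39); Y³⁺ < La³⁺ (same group, 1 shell fewer); La³⁺ < Ba²⁺ (isoelectronic, higher Z=57 is smaller); Ba²⁺ < Cs⁺ (isoelectronic, higher Z=56 is smaller); Cs⁺ < I⁻ (isoelectronic, higher Z=55 is smaller).
Putting La³⁺ in gives Zr⁴⁺ < Y³⁺ < La³⁺ < Ba²⁺ < Cs⁺ < I⁻; it lands at slot 3.

3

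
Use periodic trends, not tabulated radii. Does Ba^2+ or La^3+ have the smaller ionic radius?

Isoelectronic series (54 e⁻ each). Size is set by nuclear charge: more protons means a smaller ion. La^3+ (Z=57), Ba^2+ (Z=56).

La^3+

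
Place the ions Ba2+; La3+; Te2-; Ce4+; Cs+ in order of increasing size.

Each ion has 54 electrons. The ranking follows nuclear charge in reverse — greater Z gives a smaller radius. Ce4+ (Z=58), La3+ (Z=57), Ba2+ (Z=56), Cs+ (Z=55), Te2- (Z=52).

Ce4+ < La3+ < Ba2+ < Cs+ < Te2-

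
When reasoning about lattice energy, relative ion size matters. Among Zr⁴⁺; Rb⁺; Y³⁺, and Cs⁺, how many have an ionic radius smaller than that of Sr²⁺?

Tabulating Z and e⁻: Zr⁴⁺ (Z=40, 36 e⁻), Y³⁺ (Z=39, 36 e⁻), Sr²⁺ (Z=38, 36 e⁻), Rb⁺ (Z=37, 36 e⁻), Cs⁺ (Z=55, 54 e⁻). Zr⁴⁺ < Y³⁺ (both 36 e⁻, Z=40>39); Y³⁺ < Sr²⁺ (isoelectronic, higher Z=39 is smaller); Sr²⁺ < Rb⁺ (both 36 e⁻, Z=38>37); Rb⁺ < Cs⁺ (same group, 1 shell fewer).
Ordering all of them (including Sr²⁺) by radius gives Zr⁴⁺ < Y³⁺ < Sr²⁺ < Rb⁺ < Cs⁺. So 2 are smaller.

2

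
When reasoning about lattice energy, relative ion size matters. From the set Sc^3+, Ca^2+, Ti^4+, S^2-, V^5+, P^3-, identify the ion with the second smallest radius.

Ti^4+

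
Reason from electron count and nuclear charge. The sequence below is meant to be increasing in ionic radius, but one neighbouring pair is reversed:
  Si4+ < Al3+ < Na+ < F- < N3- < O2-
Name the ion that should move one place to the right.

Compare adjacent ions: both have 10 electrons but Z(O)=8 > Z(N)=7, so O2- should be the smaller of the two — yet in this increasing list N3- sits before O2-. Nothing else is reversed, so N3- should move one place to the right.

N3-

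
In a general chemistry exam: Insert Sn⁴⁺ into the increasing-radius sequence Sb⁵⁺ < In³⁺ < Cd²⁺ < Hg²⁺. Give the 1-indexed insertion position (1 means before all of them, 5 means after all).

2

Tabulating Z and e⁻: Sb⁵⁺ has 46 e⁻ (Z=51), Sn⁴⁺ has 46 e⁻ (Z=50), In³⁺ has 46 e⁻ (Z=49), Cd²⁺ has 46 e⁻ (Z=48), Hg²⁺ has 78 e⁻ (Z=80). Sb⁵⁺ < Sn⁴⁺ (both 46 e⁻, Z=51>50); Sn⁴⁺ < In³⁺ (isoelectronic, higher Z=50 is smaller); In³⁺ < Cd²⁺ (isoelectronic, higher Z=49 is smaller); Cd²⁺ < Hg²⁺ (same group, 1 shell fewer).
With Sn⁴⁺ included the full order is Sb⁵⁺ < Sn⁴⁺ < In³⁺ < Cd²⁺ < Hg²⁺, so it takes position 2.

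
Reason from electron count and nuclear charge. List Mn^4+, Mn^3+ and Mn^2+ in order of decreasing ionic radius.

Same element, different charge: the more highly charged cation has fewer electrons and a greater effective nuclear charge per electron, making Mn^4+ the smallest.

Mn^2+ > Mn^3+ > Mn^4+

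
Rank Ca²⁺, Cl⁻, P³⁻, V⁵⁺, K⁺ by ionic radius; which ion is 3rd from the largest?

K⁺

These species are isoelectronic with 18 electrons. The only difference is the number of protons: V⁵⁺ (Z=23), Ca²⁺ (Z=20), K⁺ (Z=19), Cl⁻ (Z=17), P³⁻ (Z=15). The strongest nuclear pull (V⁵⁺) gives the smallest ion.
Full ascending order: V⁵⁺ < Ca²⁺ < K⁺ < Cl⁻ < P³⁻. Counting from the largest, position 3 is K⁺.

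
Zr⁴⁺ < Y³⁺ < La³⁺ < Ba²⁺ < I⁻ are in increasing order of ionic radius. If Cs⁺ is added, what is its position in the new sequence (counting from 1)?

5

Electron counts and nuclear charges: Zr⁴⁺ (Z=40, 36 e⁻), Y³⁺ (Z=39, 36 e⁻), La³⁺ (Z=57, 54 e⁻), Ba²⁺ (Z=56, 54 e⁻), Cs⁺ (Z=55, 54 e⁻), I⁻ (Z=53, 54 e⁻). Zr⁴⁺ < Y³⁺ (isoelectronic, higher Z=40 is smaller); Y³⁺ < La³⁺ (same group, period 5 vs 6); La³⁺ < Ba²⁺ (isoelectronic, higher Z=57 is smaller); Ba²⁺ < Cs⁺ (both 54 e⁻, Z=56>55); Cs⁺ < I⁻ (both 54 e⁻, Z=55>53).
Merged order: Zr⁴⁺ < Y³⁺ < La³⁺ < Ba²⁺ < Cs⁺ < I⁻ — Cs⁺ is number 5.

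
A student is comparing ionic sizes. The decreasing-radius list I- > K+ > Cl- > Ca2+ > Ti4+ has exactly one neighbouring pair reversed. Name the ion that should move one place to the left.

Compare adjacent ions: they are isoelectronic (18 e⁻) and K has more protons than Cl (19 vs 17), making K+ smaller — yet in this decreasing list K+ sits before Cl-. Nothing else is reversed, so Cl- should move one place to the left.

Cl-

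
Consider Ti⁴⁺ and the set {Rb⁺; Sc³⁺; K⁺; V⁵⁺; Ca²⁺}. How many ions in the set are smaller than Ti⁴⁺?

1

Electron counts and nuclear charges: V⁵⁺: 18 e⁻, Z=23, Ti⁴⁺: 18 e⁻, Z=22, Sc³⁺: 18 e⁻, Z=21, Ca²⁺: 18 e⁻, Z=20, K⁺: 18 e⁻, Z=19, Rb⁺: 36 e⁻, Z=37. V⁵⁺ < Ti⁴⁺ (both 18 e⁻, Z=23>22); Ti⁴⁺ < Sc³⁺ (isoelectronic, higher Z=22 is smaller); Sc³⁺ < Ca²⁺ (both 18 e⁻, Z=21>20); Ca²⁺ < K⁺ (isoelectronic, higher Z=20 is smaller); K⁺ < Rb⁺ (same group, period 4 vs 5).
Relative to Ti⁴⁺, the ions that are smaller are V⁵⁺. That's 1.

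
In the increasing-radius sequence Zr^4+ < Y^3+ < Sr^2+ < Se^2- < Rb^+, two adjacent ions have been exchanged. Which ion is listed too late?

Rb^+

Check each adjacent pair. Se^2- and Rb^+ are reversed: both have 36 electrons but Z(Rb)=37 > Z(Se)=34, so Rb^+ should be the smaller of the two. No other neighbouring pair contradicts the periodic trends, so Rb^+ is the ion listed too late.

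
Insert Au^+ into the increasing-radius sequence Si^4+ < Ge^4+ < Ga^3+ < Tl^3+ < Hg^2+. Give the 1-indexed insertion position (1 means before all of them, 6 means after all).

Electron counts and nuclear charges: Si^4+: 10 e⁻, Z=14, Ge^4+: 28 e⁻, Z=32, Ga^3+: 28 e⁻, Z=31, Tl^3+: 78 e⁻, Z=81, Hg^2+: 78 e⁻, Z=80, Au^+: 78 e⁻, Z=79. Si^4+ < Ge^4+ (same group, 1 shell fewer); Ge^4+ < Ga^3+ (isoelectronic, higher Z=32 is smaller); Ga^3+ < Tl^3+ (same group, 2 shells fewer); Tl^3+ < Hg^2+ (both 78 e⁻, Z=81>80); Hg^2+ < Au^+ (both 78 e⁻, Z=80>79).
Putting Au^+ in gives Si^4+ < Ge^4+ < Ga^3+ < Tl^3+ < Hg^2+ < Au^+; it lands at slot 6.

6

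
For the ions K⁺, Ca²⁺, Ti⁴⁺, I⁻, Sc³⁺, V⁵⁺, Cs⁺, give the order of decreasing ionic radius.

I⁻ > Cs⁺ > K⁺ > Ca²⁺ > Sc³⁺ > Ti⁴⁺ > V⁵⁺

Work out protons and electrons: V⁵⁺: 18 e⁻, Z=23, Ti⁴⁺: 18 e⁻, Z=22, Sc³⁺: 18 e⁻, Z=21, Ca²⁺: 18 e⁻, Z=20, K⁺: 18 e⁻, Z=19, Cs⁺: 54 e⁻, Z=55, I⁻: 54 e⁻, Z=53. V⁵⁺ < Ti⁴⁺ (isoelectronic, higher Z=23 is smaller); Ti⁴⁺ < Sc³⁺ (isoelectronic, higher Z=22 is smaller); Sc³⁺ < Ca²⁺ (both 18 e⁻, Z=21>20); Ca²⁺ < K⁺ (isoelectronic, higher Z=20 is smaller); K⁺ < Cs⁺ (same group, period 4 vs 6); Cs⁺ < I⁻ (isoelectronic, higher Z=55 is smaller).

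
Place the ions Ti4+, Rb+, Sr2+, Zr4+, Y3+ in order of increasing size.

Ti4+ < Zr4+ < Y3+ < Sr2+ < Rb+

Work out protons and electrons: Ti4+ (Z=22, 18 e⁻), Zr4+ (Z=40, 36 e⁻), Y3+ (Z=39, 36 e⁻), Sr2+ (Z=38, 36 e⁻), Rb+ (Z=37, 36 e⁻). Ti4+ < Zr4+ (same group, 1 shell fewer); Zr4+ < Y3+ (both 36 e⁻, Z=40>39); Y3+ < Sr2+ (both 36 e⁻, Z=39>38); Sr2+ < Rb+ (both 36 e⁻, Z=38>37).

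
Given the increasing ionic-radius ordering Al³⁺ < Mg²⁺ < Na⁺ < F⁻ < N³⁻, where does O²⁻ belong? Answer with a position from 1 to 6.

Each ion has 10 electrons. The ranking follows nuclear charge in reverse — greater Z gives a smaller radius. Al³⁺ (Z=13), Mg²⁺ (Z=12), Na⁺ (Z=11), F⁻ (Z=9), O²⁻ (Z=8), N³⁻ (Z=7).
With O²⁻ included the full order is Al³⁺ < Mg²⁺ < Na⁺ < F⁻ < O²⁻ < N³⁻, so it takes position 5.

5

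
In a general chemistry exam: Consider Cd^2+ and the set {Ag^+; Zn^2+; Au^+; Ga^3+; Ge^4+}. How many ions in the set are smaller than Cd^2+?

Ge^4+ has 28 e⁻ (Z=32), Ga^3+ has 28 e⁻ (Z=31), Zn^2+ has 28 e⁻ (Z=30), Cd^2+ has 46 e⁻ (Z=48), Ag^+ has 46 e⁻ (Z=47), Au^+ has 78 e⁻ (Z=79). Ge^4+ < Ga^3+ (both 28 e⁻, Z=32>31); Ga^3+ < Zn^2+ (both 28 e⁻, Z=31>30); Zn^2+ < Cd^2+ (same group, 1 shell fewer); Cd^2+ < Ag^+ (isoelectronic, higher Z=48 is smaller); Ag^+ < Au^+ (same group, period 5 vs 6).
Overall: Ge^4+ < Ga^3+ < Zn^2+ < Cd^2+ < Ag^+ < Au^+. Cd^2+ has 3 below it and 2 above. Count: 3.

3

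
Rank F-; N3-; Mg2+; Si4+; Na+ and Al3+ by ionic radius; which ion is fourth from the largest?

Mg2+

All of these have 10 electrons (isoelectronic). With the same electron cloud, the ion with the most protons pulls it in tightest. Nuclear charges: Si4+ (Z=14), Al3+ (Z=13), Mg2+ (Z=12), Na+ (Z=11), F- (Z=9), N3- (Z=7). Highest Z is smallest.
Full ascending order: Si4+ < Al3+ < Mg2+ < Na+ < F- < N3-. Counting from the largest, position 4 is Mg2+.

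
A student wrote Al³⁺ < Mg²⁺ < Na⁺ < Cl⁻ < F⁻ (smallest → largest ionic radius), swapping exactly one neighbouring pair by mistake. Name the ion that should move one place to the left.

Scanning neighbour by neighbour, only Cl⁻/F⁻ violates a trend: both in group 17 with the same charge; F⁻ (period 2) has the smaller radius. That makes F⁻ the one sitting a position late relative to where it belongs.

F⁻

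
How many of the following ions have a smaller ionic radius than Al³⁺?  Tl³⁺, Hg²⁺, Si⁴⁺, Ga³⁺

1

Work out protons and electrons: Si⁴⁺: 10 e⁻, Z=14, Al³⁺: 10 e⁻, Z=13, Ga³⁺: 28 e⁻, Z=31, Tl³⁺: 78 e⁻, Z=81, Hg²⁺: 78 e⁻, Z=80. Si⁴⁺ < Al³⁺ (both 10 e⁻, Z=14>13); Al³⁺ < Ga³⁺ (same group, period 3 vs 4); Ga³⁺ < Tl³⁺ (same group, period 4 vs 6); Tl³⁺ < Hg²⁺ (isoelectronic, higher Z=81 is smaller).
Overall: Si⁴⁺ < Al³⁺ < Ga³⁺ < Tl³⁺ < Hg²⁺. Al³⁺ has 1 below it and 3 above. That's 1.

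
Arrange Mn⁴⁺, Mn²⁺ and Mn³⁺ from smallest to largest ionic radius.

Same element, different charge: the more highly charged cation has fewer electrons and a greater effective nuclear charge per electron, making Mn⁴⁺ the smallest.

Mn⁴⁺ < Mn³⁺ < Mn²⁺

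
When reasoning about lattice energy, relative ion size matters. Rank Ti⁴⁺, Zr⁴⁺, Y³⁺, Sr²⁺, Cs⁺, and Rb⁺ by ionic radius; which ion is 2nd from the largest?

Rb⁺

Electron counts and nuclear charges: Ti⁴⁺ (Z=22, 18 e⁻), Zr⁴⁺ (Z=40, 36 e⁻), Y³⁺ (Z=39, 36 e⁻), Sr²⁺ (Z=38, 36 e⁻), Rb⁺ (Z=37, 36 e⁻), Cs⁺ (Z=55, 54 e⁻). Ti⁴⁺ < Zr⁴⁺ (same group, 1 shell fewer); Zr⁴⁺ < Y³⁺ (both 36 e⁻, Z=40>39); Y³⁺ < Sr²⁺ (both 36 e⁻, Z=39>38); Sr²⁺ < Rb⁺ (both 36 e⁻, Z=38>37); Rb⁺ < Cs⁺ (same group, 1 shell fewer).
That gives Ti⁴⁺ < Zr⁴⁺ < Y³⁺ < Sr²⁺ < Rb⁺ < Cs⁺. From the largest end, number 2 is Rb⁺.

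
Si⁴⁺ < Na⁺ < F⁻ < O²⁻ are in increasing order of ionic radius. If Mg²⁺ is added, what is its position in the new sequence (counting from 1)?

These species are isoelectronic with 10 electrons. The only difference is the number of protons: Si⁴⁺ (Z=14), Mg²⁺ (Z=12), Na⁺ (Z=11), F⁻ (Z=9), O²⁻ (Z=8). The strongest nuclear pull (Si⁴⁺) gives the smallest ion.
Putting Mg²⁺ in gives Si⁴⁺ < Mg²⁺ < Na⁺ < F⁻ < O²⁻; it lands at slot 2.

2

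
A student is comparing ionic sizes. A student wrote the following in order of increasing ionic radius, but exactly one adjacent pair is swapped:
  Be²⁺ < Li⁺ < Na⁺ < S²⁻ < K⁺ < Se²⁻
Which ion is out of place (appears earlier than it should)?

Scanning neighbour by neighbour, only S²⁻/K⁺ violates a trend: they are isoelectronic (18 e⁻) and K has more protons than S (19 vs 16), making K⁺ smaller. That makes S²⁻ the one sitting a position early relative to where it belongs.

S²⁻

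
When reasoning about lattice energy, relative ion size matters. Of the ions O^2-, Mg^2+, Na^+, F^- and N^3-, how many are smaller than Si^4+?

All of these have 10 electrons (isoelectronic). With the same electron cloud, the ion with the most protons pulls it in tightest. Nuclear charges: Si^4+ (Z=14), Mg^2+ (Z=12), Na^+ (Z=11), F^- (Z=9), O^2- (Z=8), N^3- (Z=7). Highest Z is smallest.
Relative to Si^4+, the ions that are smaller are none. So 0 are smaller.

0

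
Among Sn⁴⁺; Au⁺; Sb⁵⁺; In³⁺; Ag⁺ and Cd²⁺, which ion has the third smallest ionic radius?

In³⁺

Tabulating Z and e⁻: Sb⁵⁺: 46 e⁻, Z=51, Sn⁴⁺: 46 e⁻, Z=50, In³⁺: 46 e⁻, Z=49, Cd²⁺: 46 e⁻, Z=48, Ag⁺: 46 e⁻, Z=47, Au⁺: 78 e⁻, Z=79. Sb⁵⁺ < Sn⁴⁺ (both 46 e⁻, Z=51>50); Sn⁴⁺ < In³⁺ (isoelectronic, higher Z=50 is smaller); In³⁺ < Cd²⁺ (isoelectronic, higher Z=49 is smaller); Cd²⁺ < Ag⁺ (isoelectronic, higher Z=48 is smaller); Ag⁺ < Au⁺ (same group, 1 shell fewer).
Ordering: Sb⁵⁺ < Sn⁴⁺ < In³⁺ < Cd²⁺ < Ag⁺ < Au⁺. The third smallest is In³⁺.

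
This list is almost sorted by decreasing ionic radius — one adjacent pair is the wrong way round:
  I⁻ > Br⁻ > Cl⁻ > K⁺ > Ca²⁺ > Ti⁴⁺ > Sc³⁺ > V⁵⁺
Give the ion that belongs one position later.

Compare adjacent ions: they are isoelectronic (18 e⁻) and Ti has more protons than Sc (22 vs 21), making Ti⁴⁺ smaller — yet in this decreasing list Ti⁴⁺ sits before Sc³⁺. Nothing else is reversed, so Ti⁴⁺ should move one place to the right.

Ti⁴⁺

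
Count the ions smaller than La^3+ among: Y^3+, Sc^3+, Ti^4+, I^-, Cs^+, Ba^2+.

Ti^4+ (Z=22, 18 e⁻), Sc^3+ (Z=21, 18 e⁻), Y^3+ (Z=39, 36 e⁻), La^3+ (Z=57, 54 e⁻), Ba^2+ (Z=56, 54 e⁻), Cs^+ (Z=55, 54 e⁻), I^- (Z=53, 54 e⁻). Ti^4+ < Sc^3+ (both 18 e⁻, Z=22>21); Sc^3+ < Y^3+ (same group, 1 shell fewer); Y^3+ < La^3+ (same group, period 5 vs 6); La^3+ < Ba^2+ (both 54 e⁻, Z=57>56); Ba^2+ < Cs^+ (both 54 e⁻, Z=56>55); Cs^+ < I^- (isoelectronic, higher Z=55 is smaller).
Placing each against La^3+: smaller — Ti^4+, Sc^3+, Y^3+; larger — Ba^2+, Cs^+, I^-. So 3 are smaller.

3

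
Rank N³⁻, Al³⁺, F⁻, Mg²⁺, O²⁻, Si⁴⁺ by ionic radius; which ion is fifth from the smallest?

O²⁻

These species are isoelectronic with 10 electrons. The only difference is the number of protons: Si⁴⁺ (Z=14), Al³⁺ (Z=13), Mg²⁺ (Z=12), F⁻ (Z=9), O²⁻ (Z=8), N³⁻ (Z=7). The strongest nuclear pull (Si⁴⁺) gives the smallest ion.
That gives Si⁴⁺ < Al³⁺ < Mg²⁺ < F⁻ < O²⁻ < N³⁻. From the smallest end, number 5 is O²⁻.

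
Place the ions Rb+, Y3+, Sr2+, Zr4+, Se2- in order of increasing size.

Zr4+ < Y3+ < Sr2+ < Rb+ < Se2-

All of these have 36 electrons (isoelectronic). With the same electron cloud, the ion with the most protons pulls it in tightest. Nuclear charges: Zr4+ (Z=40), Y3+ (Z=39), Sr2+ (Z=38), Rb+ (Z=37), Se2- (Z=34). Highest Z is smallest.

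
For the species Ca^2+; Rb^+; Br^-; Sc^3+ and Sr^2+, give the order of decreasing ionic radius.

First list Z and electron count for each: Sc^3+: 18 e⁻, Z=21, Ca^2+: 18 e⁻, Z=20, Sr^2+: 36 e⁻, Z=38, Rb^+: 36 e⁻, Z=37, Br^-: 36 e⁻, Z=35. Sc^3+ < Ca^2+ (both 18 e⁻, Z=21>20); Ca^2+ < Sr^2+ (same group, period 4 vs 5); Sr^2+ < Rb^+ (isoelectronic, higher Z=38 is smaller); Rb^+ < Br^- (isoelectronic, higher Z=37 is smaller).

Br^- > Rb^+ > Sr^2+ > Ca^2+ > Sc^3+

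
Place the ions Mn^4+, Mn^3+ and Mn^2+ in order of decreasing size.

For a single element, ionic radius drops as positive charge rises — Mn^4+ < Mn^2+.

Mn^2+ > Mn^3+ > Mn^4+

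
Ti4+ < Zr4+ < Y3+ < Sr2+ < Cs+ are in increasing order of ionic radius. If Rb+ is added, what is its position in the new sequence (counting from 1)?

5

Tabulating Z and e⁻: Ti4+ (Z=22, 18 e⁻), Zr4+ (Z=40, 36 e⁻), Y3+ (Z=39, 36 e⁻), Sr2+ (Z=38, 36 e⁻), Rb+ (Z=37, 36 e⁻), Cs+ (Z=55, 54 e⁻). Ti4+ < Zr4+ (same group, period 4 vs 5); Zr4+ < Y3+ (both 36 e⁻, Z=40>39); Y3+ < Sr2+ (isoelectronic, higher Z=39 is smaller); Sr2+ < Rb+ (isoelectronic, higher Z=38 is smaller); Rb+ < Cs+ (same group, period 5 vs 6).
Merged order: Ti4+ < Zr4+ < Y3+ < Sr2+ < Rb+ < Cs+ — Rb+ is number 5.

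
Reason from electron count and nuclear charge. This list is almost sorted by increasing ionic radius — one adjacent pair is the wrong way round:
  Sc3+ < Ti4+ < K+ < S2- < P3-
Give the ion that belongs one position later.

Check each adjacent pair. Sc3+ and Ti4+ are reversed: Ti4+ and Sc3+ share 18 electrons; the higher nuclear charge on Ti (Z=22) contracts it more, so Ti4+ < Sc3+. No other neighbouring pair contradicts the periodic trends, so Sc3+ is the ion listed too early.

Sc3+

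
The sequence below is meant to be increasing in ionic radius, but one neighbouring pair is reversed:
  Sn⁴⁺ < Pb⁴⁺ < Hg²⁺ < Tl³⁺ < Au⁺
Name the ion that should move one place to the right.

Hg²⁺

Compare adjacent ions: both have 78 electrons but Z(Tl)=81 > Z(Hg)=80, so Tl³⁺ should be the smaller of the two — yet in this increasing list Hg²⁺ sits before Tl³⁺. Nothing else is reversed, so Hg²⁺ should move one place to the right.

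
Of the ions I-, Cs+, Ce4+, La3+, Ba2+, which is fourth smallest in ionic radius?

Cs+

Each ion has 54 electrons. The ranking follows nuclear charge in reverse — greater Z gives a smaller radius. Ce4+ (Z=58), La3+ (Z=57), Ba2+ (Z=56), Cs+ (Z=55), I- (Z=53).
Ordering: Ce4+ < La3+ < Ba2+ < Cs+ < I-. The fourth smallest is Cs+.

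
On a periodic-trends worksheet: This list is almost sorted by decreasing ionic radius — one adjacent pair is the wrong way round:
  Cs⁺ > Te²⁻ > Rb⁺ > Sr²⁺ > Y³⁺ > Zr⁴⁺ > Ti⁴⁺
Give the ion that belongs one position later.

The pair Cs⁺, Te²⁻ is the wrong way round — they are isoelectronic (54 e⁻) and Cs has more protons than Te (55 vs 52), making Cs⁺ smaller. All other adjacent pairs agree with periodic trends, so Cs⁺ is the misplaced ion.

Cs⁺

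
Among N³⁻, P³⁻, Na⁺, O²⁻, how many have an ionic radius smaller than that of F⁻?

1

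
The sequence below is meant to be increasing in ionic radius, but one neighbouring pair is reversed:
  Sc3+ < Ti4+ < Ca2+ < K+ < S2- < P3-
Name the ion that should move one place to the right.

The pair Sc3+, Ti4+ is the wrong way round — they are isoelectronic (18 e⁻) and Ti has more protons than Sc (22 vs 21), making Ti4+ smaller. All other adjacent pairs agree with periodic trends, so Sc3+ is the misplaced ion.

Sc3+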